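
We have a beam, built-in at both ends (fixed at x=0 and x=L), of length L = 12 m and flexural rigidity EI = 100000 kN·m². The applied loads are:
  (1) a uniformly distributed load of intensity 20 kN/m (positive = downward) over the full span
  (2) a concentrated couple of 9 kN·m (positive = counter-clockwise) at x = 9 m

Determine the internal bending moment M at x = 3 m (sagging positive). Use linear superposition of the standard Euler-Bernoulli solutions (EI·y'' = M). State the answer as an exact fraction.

Load 1 — uniform load w=20 kN/m over full span:
  M_1 = wLx/2 - wL²/12 - wx²/2 = 20·12·3/2 - 20·12²/12 - 20·3²/2 = 30 kN·m
Load 2 — applied couple M₀=9 kN·m at a=9 m (b=L-a=3):
  M_2 = R_Ax - M_A  [x≤a] with R_A=27/32, M_A=45/16 = (27/32)·3 - (45/16) = -9/32 kN·m
Superposition: M = Σ M_i = 951/32 kN·m ≈ 29.718750 kN·m

M(3) = 951/32 kN·m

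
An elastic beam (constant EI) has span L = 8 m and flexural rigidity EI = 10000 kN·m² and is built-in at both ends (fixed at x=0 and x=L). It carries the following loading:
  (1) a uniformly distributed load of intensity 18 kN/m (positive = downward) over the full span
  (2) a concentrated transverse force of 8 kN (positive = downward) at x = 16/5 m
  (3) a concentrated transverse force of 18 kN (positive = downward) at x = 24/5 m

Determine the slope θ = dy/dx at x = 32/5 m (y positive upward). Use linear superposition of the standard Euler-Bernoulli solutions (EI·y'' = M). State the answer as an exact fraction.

θ(32/5) = 3836/390625 rad

Load 1 — uniform load w=18 kN/m over full span:
  θ_1 = -wx(L-x)(L-2x)/(12EI) = -18·(32/5)·(8-(32/5))·(8-2·(32/5))/(12·10000) = 576/78125 rad
Load 2 — point force P=8 kN at a=16/5 m (b=L-a=24/5):
  θ_2 = Pa²(L-x)(2bL-(3b+a)(L-x))/(2L³EI)  [x>a] = 8·(16/5)²·(8-(32/5))·(2·(24/5)·8-(3·(24/5)+(16/5))·(8-(32/5)))/(2·8³·10000) = 1216/1953125 rad
Load 3 — point force P=18 kN at a=24/5 m (b=L-a=16/5):
  θ_3 = Pa²(L-x)(2bL-(3b+a)(L-x))/(2L³EI)  [x>a] = 18·(24/5)²·(8-(32/5))·(2·(16/5)·8-(3·(16/5)+(24/5))·(8-(32/5)))/(2·8³·10000) = 3564/1953125 rad
Superposition: θ = Σ θ_i = 3836/390625 rad ≈ 0.009820 rad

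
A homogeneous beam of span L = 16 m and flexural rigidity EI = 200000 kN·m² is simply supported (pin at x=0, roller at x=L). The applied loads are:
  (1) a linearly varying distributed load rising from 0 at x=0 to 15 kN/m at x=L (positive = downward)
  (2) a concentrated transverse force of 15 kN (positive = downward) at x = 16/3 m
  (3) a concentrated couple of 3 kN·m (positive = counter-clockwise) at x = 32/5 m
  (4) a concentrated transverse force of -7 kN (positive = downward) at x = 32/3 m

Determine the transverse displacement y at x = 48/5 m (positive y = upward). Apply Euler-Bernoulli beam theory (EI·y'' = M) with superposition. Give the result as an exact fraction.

Load 1 — triangular load w₀=15 kN/m (0→w₀ over full span):
  y_1 = -w₀x(7L⁴-10L²x²+3x⁴)/(360LEI) = -15·(48/5)·(7·16⁴-10·16²·(48/5)²+3·(48/5)⁴)/(360·16·200000) = -303104/9765625 m
Load 2 — point force P=15 kN at a=16/3 m (b=L-a=32/3):
  y_2 = -Pa(L-x)(2Lx-a²-x²)/(6LEI)  [x>a] = -15·(16/3)·(16-(48/5))·(2·16·(48/5)-(16/3)²-(48/5)²)/(6·16·200000) = -10496/2109375 m
Load 3 — applied couple M₀=3 kN·m at a=32/5 m (b=L-a=48/5):
  y_3 = (M₀x³/(6L)-M₀(x-a)²/2+C₁x)/EI  [x>a] with C₁=M₀(3b²-L²)/(6L)=16/25 = (3·(48/5)³/(6·16)-3·((48/5)-(32/5))²/2+(16/25)·(48/5))/200000 = 36/390625 m
Load 4 — point force P=-7 kN at a=32/3 m (b=L-a=16/3):
  y_4 = -Pbx(L²-b²-x²)/(6LEI)  [x≤a] = -(-7)·(16/3)·(48/5)·(16²-(16/3)²-(48/5)²)/(6·16·200000) = 26656/10546875 m
Superposition: y = Σ y_i = -2935036/87890625 m ≈ -0.033394 m

y(48/5) = -2935036/87890625 m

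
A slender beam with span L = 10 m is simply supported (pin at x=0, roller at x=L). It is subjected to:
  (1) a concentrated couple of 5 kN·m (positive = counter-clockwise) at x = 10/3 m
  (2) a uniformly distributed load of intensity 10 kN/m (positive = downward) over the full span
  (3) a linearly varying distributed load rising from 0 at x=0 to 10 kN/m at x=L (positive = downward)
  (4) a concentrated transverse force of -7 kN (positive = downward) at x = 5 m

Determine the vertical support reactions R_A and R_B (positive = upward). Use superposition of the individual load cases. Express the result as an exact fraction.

Load 1 — applied couple M₀=5 kN·m at a=10/3 m (b=L-a=20/3):
  R_A = M₀/L = 5/10 = 1/2 kN
  R_B = -M₀/L = -5/10 = -1/2 kN
Load 2 — uniform load w=10 kN/m over full span:
  R_A = wL/2 = 10·10/2 = 50 kN
  R_B = wL/2 = 10·10/2 = 50 kN
Load 3 — triangular load w₀=10 kN/m (0→w₀ over full span):
  R_A = w₀L/6 = 10·10/6 = 50/3 kN
  R_B = w₀L/3 = 10·10/3 = 100/3 kN
Load 4 — point force P=-7 kN at a=5 m (b=L-a=5):
  R_A = Pb/L = (-7)·5/10 = -7/2 kN
  R_B = Pa/L = (-7)·5/10 = -7/2 kN
Superposition: R_A = 191/3 kN, R_B = 238/3 kN

R_A = 191/3 kN, R_B = 238/3 kN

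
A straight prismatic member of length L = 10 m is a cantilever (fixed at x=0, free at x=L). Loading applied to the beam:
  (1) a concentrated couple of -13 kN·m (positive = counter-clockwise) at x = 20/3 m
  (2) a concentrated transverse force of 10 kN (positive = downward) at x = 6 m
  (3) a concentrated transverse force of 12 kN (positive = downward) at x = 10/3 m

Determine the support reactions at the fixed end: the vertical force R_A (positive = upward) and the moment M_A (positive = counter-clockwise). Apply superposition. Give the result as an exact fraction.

R_A = 22 kN, M_A = 113 kN·m

Load 1 — applied couple M₀=-13 kN·m at a=20/3 m (b=L-a=10/3):
  R_A = 0 kN
  M_A = -M₀ = -(-13) = 13 kN·m
Load 2 — point force P=10 kN at a=6 m (b=L-a=4):
  R_A = P = 10 kN
  M_A = Pa = 10·6 = 60 kN·m
Load 3 — point force P=12 kN at a=10/3 m (b=L-a=20/3):
  R_A = P = 12 kN
  M_A = Pa = 12·(10/3) = 40 kN·m
Superposition: R_A = 22 kN, M_A = 113 kN·m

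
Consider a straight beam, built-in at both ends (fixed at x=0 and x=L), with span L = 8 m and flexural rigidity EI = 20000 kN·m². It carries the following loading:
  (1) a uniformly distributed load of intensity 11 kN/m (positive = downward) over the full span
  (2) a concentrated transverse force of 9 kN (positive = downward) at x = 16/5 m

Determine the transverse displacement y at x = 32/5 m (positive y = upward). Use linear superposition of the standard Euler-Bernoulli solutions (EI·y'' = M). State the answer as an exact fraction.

y(32/5) = -80192/29296875 m

Load 1 — uniform load w=11 kN/m over full span:
  y_1 = -wx²(L-x)²/(24EI) = -11·(32/5)²·(8-(32/5))²/(24·20000) = -2816/1171875 m
Load 2 — point force P=9 kN at a=16/5 m (b=L-a=24/5):
  y_2 = -Pa²(L-x)²(3bL-(3b+a)(L-x))/(6L³EI)  [x>a] = -9·(16/5)²·(8-(32/5))²·(3·(24/5)·8-(3·(24/5)+(16/5))·(8-(32/5)))/(6·8³·20000) = -3264/9765625 m
Superposition: y = Σ y_i = -80192/29296875 m ≈ -0.002737 m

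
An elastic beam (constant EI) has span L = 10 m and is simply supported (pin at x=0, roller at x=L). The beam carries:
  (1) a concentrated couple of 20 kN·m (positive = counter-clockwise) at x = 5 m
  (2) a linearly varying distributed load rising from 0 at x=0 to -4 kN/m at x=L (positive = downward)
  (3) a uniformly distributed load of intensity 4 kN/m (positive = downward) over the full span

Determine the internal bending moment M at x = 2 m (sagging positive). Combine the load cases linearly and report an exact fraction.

M(2) = 116/5 kN·m

Load 1 — applied couple M₀=20 kN·m at a=5 m (b=L-a=5):
  M_1 = M₀x/L  [x≤a] = 20·2/10 = 4 kN·m
Load 2 — triangular load w₀=-4 kN/m (0→w₀ over full span):
  M_2 = w₀Lx/6 - w₀x³/(6L) = (-4)·10·2/6 - (-4)·2³/(6·10) = -64/5 kN·m
Load 3 — uniform load w=4 kN/m over full span:
  M_3 = wx(L-x)/2 = 4·2·(10-2)/2 = 32 kN·m
Superposition: M = Σ M_i = 116/5 kN·m ≈ 23.200000 kN·m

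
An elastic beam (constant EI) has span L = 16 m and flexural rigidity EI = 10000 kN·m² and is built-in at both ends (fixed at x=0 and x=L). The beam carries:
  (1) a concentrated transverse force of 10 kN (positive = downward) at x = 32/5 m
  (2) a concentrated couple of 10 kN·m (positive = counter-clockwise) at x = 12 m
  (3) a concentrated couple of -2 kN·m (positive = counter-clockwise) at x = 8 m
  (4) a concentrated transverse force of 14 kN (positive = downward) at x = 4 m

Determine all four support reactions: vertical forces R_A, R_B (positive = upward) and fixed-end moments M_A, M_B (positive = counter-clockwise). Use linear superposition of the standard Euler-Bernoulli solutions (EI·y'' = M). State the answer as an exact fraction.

Load 1 — point force P=10 kN at a=32/5 m (b=L-a=48/5):
  R_A = Pb²(3a+b)/L³ = 10·(48/5)²·(3·(32/5)+(48/5))/16³ = 162/25 kN
  M_A = Pab²/L² = 10·(32/5)·(48/5)²/16² = 576/25 kN·m
  R_B = Pa²(a+3b)/L³ = 10·(32/5)²·((32/5)+3·(48/5))/16³ = 88/25 kN
  M_B = -Pa²b/L² = -10·(32/5)²·(48/5)/16² = -384/25 kN·m
Load 2 — applied couple M₀=10 kN·m at a=12 m (b=L-a=4):
  R_A = 6M₀ab/L³ = 6·10·12·4/16³ = 45/64 kN
  M_A = M₀b(2a-b)/L² = 10·4·(2·12-4)/16² = 25/8 kN·m
  R_B = -6M₀ab/L³ = -6·10·12·4/16³ = -45/64 kN
  M_B = M₀a(2b-a)/L² = 10·12·(2·4-12)/16² = -15/8 kN·m
Load 3 — applied couple M₀=-2 kN·m at a=8 m (b=L-a=8):
  R_A = 6M₀ab/L³ = 6·(-2)·8·8/16³ = -3/16 kN
  M_A = M₀b(2a-b)/L² = (-2)·8·(2·8-8)/16² = -1/2 kN·m
  R_B = -6M₀ab/L³ = -6·(-2)·8·8/16³ = 3/16 kN
  M_B = M₀a(2b-a)/L² = (-2)·8·(2·8-8)/16² = -1/2 kN·m
Load 4 — point force P=14 kN at a=4 m (b=L-a=12):
  R_A = Pb²(3a+b)/L³ = 14·12²·(3·4+12)/16³ = 189/16 kN
  M_A = Pab²/L² = 14·4·12²/16² = 63/2 kN·m
  R_B = Pa²(a+3b)/L³ = 14·4²·(4+3·12)/16³ = 35/16 kN
  M_B = -Pa²b/L² = -14·4²·12/16² = -21/2 kN·m
Superposition: R_A = 30093/1600 kN, M_A = 11433/200 kN·m, R_B = 8307/1600 kN, M_B = -5647/200 kN·m

R_A = 30093/1600 kN, M_A = 11433/200 kN·m, R_B = 8307/1600 kN, M_B = -5647/200 kN·m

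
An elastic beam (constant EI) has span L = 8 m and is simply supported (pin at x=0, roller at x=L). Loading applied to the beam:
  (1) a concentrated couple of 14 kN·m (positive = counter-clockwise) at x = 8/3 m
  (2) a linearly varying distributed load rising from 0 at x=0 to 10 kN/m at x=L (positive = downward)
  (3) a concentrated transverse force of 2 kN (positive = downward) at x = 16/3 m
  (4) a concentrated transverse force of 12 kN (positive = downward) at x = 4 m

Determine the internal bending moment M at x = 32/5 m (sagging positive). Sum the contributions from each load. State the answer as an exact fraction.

M(32/5) = 2974/75 kN·m

Load 1 — applied couple M₀=14 kN·m at a=8/3 m (b=L-a=16/3):
  M_1 = M₀x/L - M₀  [x>a] = 14·(32/5)/8 - 14 = -14/5 kN·m
Load 2 — triangular load w₀=10 kN/m (0→w₀ over full span):
  M_2 = w₀Lx/6 - w₀x³/(6L) = 10·8·(32/5)/6 - 10·(32/5)³/(6·8) = 768/25 kN·m
Load 3 — point force P=2 kN at a=16/3 m (b=L-a=8/3):
  M_3 = Pa(L-x)/L  [x>a] = 2·(16/3)·(8-(32/5))/8 = 32/15 kN·m
Load 4 — point force P=12 kN at a=4 m (b=L-a=4):
  M_4 = Pa(L-x)/L  [x>a] = 12·4·(8-(32/5))/8 = 48/5 kN·m
Superposition: M = Σ M_i = 2974/75 kN·m ≈ 39.653333 kN·m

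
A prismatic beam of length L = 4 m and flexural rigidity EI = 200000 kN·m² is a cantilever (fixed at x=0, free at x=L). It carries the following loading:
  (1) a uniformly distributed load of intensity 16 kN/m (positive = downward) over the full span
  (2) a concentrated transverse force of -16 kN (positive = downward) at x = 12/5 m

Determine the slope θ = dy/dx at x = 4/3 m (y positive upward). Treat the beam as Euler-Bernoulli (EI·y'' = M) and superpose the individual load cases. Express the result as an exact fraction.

Load 1 — uniform load w=16 kN/m over full span:
  θ_1 = -wx(x²-3Lx+3L²)/(6EI) = -16·(4/3)·((4/3)²-3·4·(4/3)+3·4²)/(6·200000) = -152/253125 rad
Load 2 — point force P=-16 kN at a=12/5 m (b=L-a=8/5):
  θ_2 = -Px(2a-x)/(2EI)  [x≤a] = -(-16)·(4/3)·(2·(12/5)-(4/3))/(2·200000) = 26/140625 rad
Superposition: θ = Σ θ_i = -526/1265625 rad ≈ -0.000416 rad

θ(4/3) = -526/1265625 rad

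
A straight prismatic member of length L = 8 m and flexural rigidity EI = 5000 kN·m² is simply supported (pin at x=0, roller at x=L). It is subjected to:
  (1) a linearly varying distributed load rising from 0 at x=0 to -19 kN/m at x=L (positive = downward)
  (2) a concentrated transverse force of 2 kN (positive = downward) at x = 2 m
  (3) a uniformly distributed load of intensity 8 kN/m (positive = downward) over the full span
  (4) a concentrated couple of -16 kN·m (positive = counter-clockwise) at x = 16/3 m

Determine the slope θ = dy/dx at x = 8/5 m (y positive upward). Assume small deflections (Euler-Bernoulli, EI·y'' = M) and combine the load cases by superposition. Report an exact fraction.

θ(8/5) = 161953/28125000 rad

Load 1 — triangular load w₀=-19 kN/m (0→w₀ over full span):
  θ_1 = -w₀(7L⁴-30L²x²+15x⁴)/(360LEI) = -(-19)·(7·8⁴-30·8²·(8/5)²+15·(8/5)⁴)/(360·8·5000) = 110656/3515625 rad
Load 2 — point force P=2 kN at a=2 m (b=L-a=6):
  θ_2 = -Pb(L²-b²-3x²)/(6LEI)  [x≤a] = -2·6·(8²-6²-3·(8/5)²)/(6·8·5000) = -127/125000 rad
Load 3 — uniform load w=8 kN/m over full span:
  θ_3 = -w(L³-6Lx²+4x³)/(24EI) = -8·(8³-6·8·(8/5)²+4·(8/5)³)/(24·5000) = -2112/78125 rad
Load 4 — applied couple M₀=-16 kN·m at a=16/3 m (b=L-a=8/3):
  θ_4 = (M₀x²/(2L)+C₁)/EI  [x≤a] with C₁=M₀(3b²-L²)/(6L)=128/9 = ((-16)·(8/5)²/(2·8)+(128/9))/5000 = 328/140625 rad
Superposition: θ = Σ θ_i = 161953/28125000 rad ≈ 0.005758 rad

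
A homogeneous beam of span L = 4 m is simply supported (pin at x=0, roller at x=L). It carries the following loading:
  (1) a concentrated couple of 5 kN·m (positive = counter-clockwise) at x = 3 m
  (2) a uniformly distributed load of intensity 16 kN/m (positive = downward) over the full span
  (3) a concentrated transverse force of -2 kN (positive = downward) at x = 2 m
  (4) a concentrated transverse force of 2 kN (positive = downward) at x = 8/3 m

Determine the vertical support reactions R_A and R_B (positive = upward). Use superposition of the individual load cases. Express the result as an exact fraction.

Load 1 — applied couple M₀=5 kN·m at a=3 m (b=L-a=1):
  R_A = M₀/L = 5/4 kN
  R_B = -M₀/L = -5/4 kN
Load 2 — uniform load w=16 kN/m over full span:
  R_A = wL/2 = 16·4/2 = 32 kN
  R_B = wL/2 = 16·4/2 = 32 kN
Load 3 — point force P=-2 kN at a=2 m (b=L-a=2):
  R_A = Pb/L = (-2)·2/4 = -1 kN
  R_B = Pa/L = (-2)·2/4 = -1 kN
Load 4 — point force P=2 kN at a=8/3 m (b=L-a=4/3):
  R_A = Pb/L = 2·(4/3)/4 = 2/3 kN
  R_B = Pa/L = 2·(8/3)/4 = 4/3 kN
Superposition: R_A = 395/12 kN, R_B = 373/12 kN

R_A = 395/12 kN, R_B = 373/12 kN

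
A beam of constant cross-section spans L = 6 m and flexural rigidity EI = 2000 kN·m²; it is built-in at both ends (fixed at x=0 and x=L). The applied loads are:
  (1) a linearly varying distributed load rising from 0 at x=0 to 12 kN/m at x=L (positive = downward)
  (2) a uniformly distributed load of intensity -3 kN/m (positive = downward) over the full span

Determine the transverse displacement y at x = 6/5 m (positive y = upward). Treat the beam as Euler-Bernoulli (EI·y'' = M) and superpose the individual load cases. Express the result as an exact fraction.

Load 1 — triangular load w₀=12 kN/m (0→w₀ over full span):
  y_1 = -w₀x²(L-x)²(x+2L)/(120LEI) = -12·(6/5)²·(6-(6/5))²·((6/5)+2·6)/(120·6·2000) = -7128/1953125 m
Load 2 — uniform load w=-3 kN/m over full span:
  y_2 = -wx²(L-x)²/(24EI) = -(-3)·(6/5)²·(6-(6/5))²/(24·2000) = 162/78125 m
Superposition: y = Σ y_i = -3078/1953125 m ≈ -0.001576 m

y(6/5) = -3078/1953125 m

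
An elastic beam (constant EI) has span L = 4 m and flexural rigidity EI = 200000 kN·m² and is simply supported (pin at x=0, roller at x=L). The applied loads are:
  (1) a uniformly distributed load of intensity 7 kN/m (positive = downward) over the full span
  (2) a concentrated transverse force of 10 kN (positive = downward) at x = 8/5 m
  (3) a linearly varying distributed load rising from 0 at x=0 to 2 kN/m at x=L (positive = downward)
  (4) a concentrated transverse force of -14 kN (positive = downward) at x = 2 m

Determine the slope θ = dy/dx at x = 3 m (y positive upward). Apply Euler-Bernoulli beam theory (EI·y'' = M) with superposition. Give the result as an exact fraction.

θ(3) = 40021/720000000 rad

Load 1 — uniform load w=7 kN/m over full span:
  θ_1 = -w(L³-6Lx²+4x³)/(24EI) = -7·(4³-6·4·3²+4·3³)/(24·200000) = 77/1200000 rad
Load 2 — point force P=10 kN at a=8/5 m (b=L-a=12/5):
  θ_2 = -Pa(2L²-6Lx+3x²+a²)/(6LEI)  [x>a] = -10·(8/5)·(2·4²-6·4·3+3·3²+(8/5)²)/(6·4·200000) = 87/2500000 rad
Load 3 — triangular load w₀=2 kN/m (0→w₀ over full span):
  θ_3 = -w₀(7L⁴-30L²x²+15x⁴)/(360LEI) = -2·(7·4⁴-30·4²·3²+15·3⁴)/(360·4·200000) = 1313/144000000 rad
Load 4 — point force P=-14 kN at a=2 m (b=L-a=2):
  θ_4 = -Pa(2L²-6Lx+3x²+a²)/(6LEI)  [x>a] = -(-14)·2·(2·4²-6·4·3+3·3²+2²)/(6·4·200000) = -21/400000 rad
Superposition: θ = Σ θ_i = 40021/720000000 rad ≈ 0.000056 rad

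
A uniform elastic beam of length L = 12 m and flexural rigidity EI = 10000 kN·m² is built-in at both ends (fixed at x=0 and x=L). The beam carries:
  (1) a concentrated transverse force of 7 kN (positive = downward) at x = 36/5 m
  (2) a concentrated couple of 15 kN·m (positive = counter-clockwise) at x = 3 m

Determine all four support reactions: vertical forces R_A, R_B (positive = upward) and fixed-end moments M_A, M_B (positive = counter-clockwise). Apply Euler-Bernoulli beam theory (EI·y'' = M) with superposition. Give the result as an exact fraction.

R_A = 15481/4000 kN, M_A = 10503/2000 kN·m, R_B = 12519/4000 kN, M_B = -14817/2000 kN·m

Load 1 — point force P=7 kN at a=36/5 m (b=L-a=24/5):
  R_A = Pb²(3a+b)/L³ = 7·(24/5)²·(3·(36/5)+(24/5))/12³ = 308/125 kN
  M_A = Pab²/L² = 7·(36/5)·(24/5)²/12² = 1008/125 kN·m
  R_B = Pa²(a+3b)/L³ = 7·(36/5)²·((36/5)+3·(24/5))/12³ = 567/125 kN
  M_B = -Pa²b/L² = -7·(36/5)²·(24/5)/12² = -1512/125 kN·m
Load 2 — applied couple M₀=15 kN·m at a=3 m (b=L-a=9):
  R_A = 6M₀ab/L³ = 6·15·3·9/12³ = 45/32 kN
  M_A = M₀b(2a-b)/L² = 15·9·(2·3-9)/12² = -45/16 kN·m
  R_B = -6M₀ab/L³ = -6·15·3·9/12³ = -45/32 kN
  M_B = M₀a(2b-a)/L² = 15·3·(2·9-3)/12² = 75/16 kN·m
Superposition: R_A = 15481/4000 kN, M_A = 10503/2000 kN·m, R_B = 12519/4000 kN, M_B = -14817/2000 kN·m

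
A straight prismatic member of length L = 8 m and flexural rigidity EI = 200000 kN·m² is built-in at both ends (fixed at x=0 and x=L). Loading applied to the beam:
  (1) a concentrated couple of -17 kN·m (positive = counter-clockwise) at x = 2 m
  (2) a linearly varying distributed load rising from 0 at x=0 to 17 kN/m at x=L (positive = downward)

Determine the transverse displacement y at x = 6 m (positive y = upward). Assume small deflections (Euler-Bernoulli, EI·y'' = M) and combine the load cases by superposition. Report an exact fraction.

Load 1 — applied couple M₀=-17 kN·m at a=2 m (b=L-a=6):
  y_1 = (R_Ax³/6 - M_Ax²/2 - M₀(x-a)²/2)/EI  [x>a] with R_A=-153/64, M_A=51/16 = ((-153/64)·6³/6 - (51/16)·6²/2 - (-17)·(6-2)²/2)/200000 = -119/3200000 m
Load 2 — triangular load w₀=17 kN/m (0→w₀ over full span):
  y_2 = -w₀x²(L-x)²(x+2L)/(120LEI) = -17·6²·(8-6)²·(6+2·8)/(120·8·200000) = -561/2000000 m
Superposition: y = Σ y_i = -5083/16000000 m ≈ -0.000318 m

y(6) = -5083/16000000 m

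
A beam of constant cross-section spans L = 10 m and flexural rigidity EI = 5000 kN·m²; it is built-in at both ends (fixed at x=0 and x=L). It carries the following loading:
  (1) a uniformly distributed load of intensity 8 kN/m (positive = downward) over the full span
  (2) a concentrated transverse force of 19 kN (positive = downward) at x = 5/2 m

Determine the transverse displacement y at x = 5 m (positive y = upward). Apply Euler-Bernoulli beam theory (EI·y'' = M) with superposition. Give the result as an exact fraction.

y(5) = -33/640 m

Load 1 — uniform load w=8 kN/m over full span:
  y_1 = -wx²(L-x)²/(24EI) = -8·5²·(10-5)²/(24·5000) = -1/24 m
Load 2 — point force P=19 kN at a=5/2 m (b=L-a=15/2):
  y_2 = -Pa²(L-x)²(3bL-(3b+a)(L-x))/(6L³EI)  [x>a] = -19·(5/2)²·(10-5)²·(3·(15/2)·10-(3·(15/2)+(5/2))·(10-5))/(6·10³·5000) = -19/1920 m
Superposition: y = Σ y_i = -33/640 m ≈ -0.051562 m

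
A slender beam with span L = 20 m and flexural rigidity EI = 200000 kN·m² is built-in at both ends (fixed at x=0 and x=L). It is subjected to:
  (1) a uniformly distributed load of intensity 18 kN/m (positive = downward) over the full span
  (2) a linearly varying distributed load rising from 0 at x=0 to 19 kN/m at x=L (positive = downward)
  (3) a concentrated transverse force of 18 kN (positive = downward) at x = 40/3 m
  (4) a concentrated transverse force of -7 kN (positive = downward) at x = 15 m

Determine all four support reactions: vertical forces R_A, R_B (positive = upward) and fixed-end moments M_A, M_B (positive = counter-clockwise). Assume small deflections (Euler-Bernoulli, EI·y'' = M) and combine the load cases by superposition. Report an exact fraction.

Load 1 — uniform load w=18 kN/m over full span:
  R_A = wL/2 = 18·20/2 = 180 kN
  M_A = wL²/12 = 18·20²/12 = 600 kN·m
  R_B = wL/2 = 18·20/2 = 180 kN
  M_B = -wL²/12 = -18·20²/12 = -600 kN·m
Load 2 — triangular load w₀=19 kN/m (0→w₀ over full span):
  R_A = 3w₀L/20 = 3·19·20/20 = 57 kN
  M_A = w₀L²/30 = 19·20²/30 = 760/3 kN·m
  R_B = 7w₀L/20 = 7·19·20/20 = 133 kN
  M_B = -w₀L²/20 = -19·20²/20 = -380 kN·m
Load 3 — point force P=18 kN at a=40/3 m (b=L-a=20/3):
  R_A = Pb²(3a+b)/L³ = 18·(20/3)²·(3·(40/3)+(20/3))/20³ = 14/3 kN
  M_A = Pab²/L² = 18·(40/3)·(20/3)²/20² = 80/3 kN·m
  R_B = Pa²(a+3b)/L³ = 18·(40/3)²·((40/3)+3·(20/3))/20³ = 40/3 kN
  M_B = -Pa²b/L² = -18·(40/3)²·(20/3)/20² = -160/3 kN·m
Load 4 — point force P=-7 kN at a=15 m (b=L-a=5):
  R_A = Pb²(3a+b)/L³ = (-7)·5²·(3·15+5)/20³ = -35/32 kN
  M_A = Pab²/L² = (-7)·15·5²/20² = -105/16 kN·m
  R_B = Pa²(a+3b)/L³ = (-7)·15²·(15+3·5)/20³ = -189/32 kN
  M_B = -Pa²b/L² = -(-7)·15²·5/20² = 315/16 kN·m
Superposition: R_A = 23095/96 kN, M_A = 13975/16 kN·m, R_B = 30761/96 kN, M_B = -48655/48 kN·m

R_A = 23095/96 kN, M_A = 13975/16 kN·m, R_B = 30761/96 kN, M_B = -48655/48 kN·m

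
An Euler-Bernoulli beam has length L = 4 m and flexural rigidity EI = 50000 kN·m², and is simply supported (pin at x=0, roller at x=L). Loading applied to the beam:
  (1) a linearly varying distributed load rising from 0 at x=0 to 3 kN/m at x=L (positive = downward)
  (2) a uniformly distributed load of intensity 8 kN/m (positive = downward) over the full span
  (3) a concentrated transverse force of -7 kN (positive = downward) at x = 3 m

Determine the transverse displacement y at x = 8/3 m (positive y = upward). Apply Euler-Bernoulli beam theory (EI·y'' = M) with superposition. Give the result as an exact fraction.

Load 1 — triangular load w₀=3 kN/m (0→w₀ over full span):
  y_1 = -w₀x(7L⁴-10L²x²+3x⁴)/(360LEI) = -3·(8/3)·(7·4⁴-10·4²·(8/3)²+3·(8/3)⁴)/(360·4·50000) = -68/759375 m
Load 2 — uniform load w=8 kN/m over full span:
  y_2 = -wx(L³-2Lx²+x³)/(24EI) = -8·(8/3)·(4³-2·4·(8/3)²+(8/3)³)/(24·50000) = -352/759375 m
Load 3 — point force P=-7 kN at a=3 m (b=L-a=1):
  y_3 = -Pbx(L²-b²-x²)/(6LEI)  [x≤a] = -(-7)·1·(8/3)·(4²-1²-(8/3)²)/(6·4·50000) = 497/4050000 m
Superposition: y = Σ y_i = -581/1350000 m ≈ -0.000430 m

y(8/3) = -581/1350000 m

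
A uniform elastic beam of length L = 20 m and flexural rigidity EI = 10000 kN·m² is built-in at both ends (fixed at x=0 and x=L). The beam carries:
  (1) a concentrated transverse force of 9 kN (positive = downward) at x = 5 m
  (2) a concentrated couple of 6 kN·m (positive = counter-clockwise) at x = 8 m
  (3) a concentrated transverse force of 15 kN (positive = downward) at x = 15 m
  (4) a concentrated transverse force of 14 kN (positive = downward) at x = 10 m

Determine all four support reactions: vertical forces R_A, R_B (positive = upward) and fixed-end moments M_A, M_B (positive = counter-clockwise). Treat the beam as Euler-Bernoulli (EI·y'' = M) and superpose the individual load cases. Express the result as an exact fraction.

R_A = 34739/2000 kN, M_A = 15019/200 kN·m, R_B = 41261/2000 kN, M_B = -16741/200 kN·m

Load 1 — point force P=9 kN at a=5 m (b=L-a=15):
  R_A = Pb²(3a+b)/L³ = 9·15²·(3·5+15)/20³ = 243/32 kN
  M_A = Pab²/L² = 9·5·15²/20² = 405/16 kN·m
  R_B = Pa²(a+3b)/L³ = 9·5²·(5+3·15)/20³ = 45/32 kN
  M_B = -Pa²b/L² = -9·5²·15/20² = -135/16 kN·m
Load 2 — applied couple M₀=6 kN·m at a=8 m (b=L-a=12):
  R_A = 6M₀ab/L³ = 6·6·8·12/20³ = 54/125 kN
  M_A = M₀b(2a-b)/L² = 6·12·(2·8-12)/20² = 18/25 kN·m
  R_B = -6M₀ab/L³ = -6·6·8·12/20³ = -54/125 kN
  M_B = M₀a(2b-a)/L² = 6·8·(2·12-8)/20² = 48/25 kN·m
Load 3 — point force P=15 kN at a=15 m (b=L-a=5):
  R_A = Pb²(3a+b)/L³ = 15·5²·(3·15+5)/20³ = 75/32 kN
  M_A = Pab²/L² = 15·15·5²/20² = 225/16 kN·m
  R_B = Pa²(a+3b)/L³ = 15·15²·(15+3·5)/20³ = 405/32 kN
  M_B = -Pa²b/L² = -15·15²·5/20² = -675/16 kN·m
Load 4 — point force P=14 kN at a=10 m (b=L-a=10):
  R_A = Pb²(3a+b)/L³ = 14·10²·(3·10+10)/20³ = 7 kN
  M_A = Pab²/L² = 14·10·10²/20² = 35 kN·m
  R_B = Pa²(a+3b)/L³ = 14·10²·(10+3·10)/20³ = 7 kN
  M_B = -Pa²b/L² = -14·10²·10/20² = -35 kN·m
Superposition: R_A = 34739/2000 kN, M_A = 15019/200 kN·m, R_B = 41261/2000 kN, M_B = -16741/200 kN·m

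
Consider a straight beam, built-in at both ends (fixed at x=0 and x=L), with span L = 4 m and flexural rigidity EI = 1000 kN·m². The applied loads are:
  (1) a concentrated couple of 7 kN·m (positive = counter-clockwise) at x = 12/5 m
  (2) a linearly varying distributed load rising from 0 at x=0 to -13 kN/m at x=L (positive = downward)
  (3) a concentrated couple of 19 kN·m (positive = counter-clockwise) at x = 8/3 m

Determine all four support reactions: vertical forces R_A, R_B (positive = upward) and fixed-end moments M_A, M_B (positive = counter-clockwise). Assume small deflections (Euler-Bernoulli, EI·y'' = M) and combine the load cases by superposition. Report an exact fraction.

R_A = 79/75 kN, M_A = 41/25 kN·m, R_B = -2029/75 kN, M_B = 281/25 kN·m

Load 1 — applied couple M₀=7 kN·m at a=12/5 m (b=L-a=8/5):
  R_A = 6M₀ab/L³ = 6·7·(12/5)·(8/5)/4³ = 63/25 kN
  M_A = M₀b(2a-b)/L² = 7·(8/5)·(2·(12/5)-(8/5))/4² = 56/25 kN·m
  R_B = -6M₀ab/L³ = -6·7·(12/5)·(8/5)/4³ = -63/25 kN
  M_B = M₀a(2b-a)/L² = 7·(12/5)·(2·(8/5)-(12/5))/4² = 21/25 kN·m
Load 2 — triangular load w₀=-13 kN/m (0→w₀ over full span):
  R_A = 3w₀L/20 = 3·(-13)·4/20 = -39/5 kN
  M_A = w₀L²/30 = (-13)·4²/30 = -104/15 kN·m
  R_B = 7w₀L/20 = 7·(-13)·4/20 = -91/5 kN
  M_B = -w₀L²/20 = -(-13)·4²/20 = 52/5 kN·m
Load 3 — applied couple M₀=19 kN·m at a=8/3 m (b=L-a=4/3):
  R_A = 6M₀ab/L³ = 6·19·(8/3)·(4/3)/4³ = 19/3 kN
  M_A = M₀b(2a-b)/L² = 19·(4/3)·(2·(8/3)-(4/3))/4² = 19/3 kN·m
  R_B = -6M₀ab/L³ = -6·19·(8/3)·(4/3)/4³ = -19/3 kN
  M_B = M₀a(2b-a)/L² = 19·(8/3)·(2·(4/3)-(8/3))/4² = 0 kN·m
Superposition: R_A = 79/75 kN, M_A = 41/25 kN·m, R_B = -2029/75 kN, M_B = 281/25 kN·m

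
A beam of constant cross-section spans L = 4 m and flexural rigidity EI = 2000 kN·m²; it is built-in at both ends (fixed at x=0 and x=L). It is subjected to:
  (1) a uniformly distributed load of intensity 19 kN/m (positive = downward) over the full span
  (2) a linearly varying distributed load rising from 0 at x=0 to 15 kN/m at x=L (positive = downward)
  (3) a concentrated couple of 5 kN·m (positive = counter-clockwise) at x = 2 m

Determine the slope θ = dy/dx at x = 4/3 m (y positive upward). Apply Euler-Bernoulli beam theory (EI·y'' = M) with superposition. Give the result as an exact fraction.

θ(4/3) = -2/375 rad

Load 1 — uniform load w=19 kN/m over full span:
  θ_1 = -wx(L-x)(L-2x)/(12EI) = -19·(4/3)·(4-(4/3))·(4-2·(4/3))/(12·2000) = -38/10125 rad
Load 2 — triangular load w₀=15 kN/m (0→w₀ over full span):
  θ_2 = -w₀(2x(L-x)(L-2x)(x+2L)+x²(L-x)²)/(120LEI) = -15·(2·(4/3)·(4-(4/3))·(4-2·(4/3))·((4/3)+2·4)+(4/3)²·(4-(4/3))²)/(120·4·2000) = -16/10125 rad
Load 3 — applied couple M₀=5 kN·m at a=2 m (b=L-a=2):
  θ_3 = (R_Ax²/2 - M_Ax)/EI  [x≤a] with R_A=15/8, M_A=5/4 = ((15/8)·(4/3)²/2 - (5/4)·(4/3))/2000 = 0 rad
Superposition: θ = Σ θ_i = -2/375 rad ≈ -0.005333 rad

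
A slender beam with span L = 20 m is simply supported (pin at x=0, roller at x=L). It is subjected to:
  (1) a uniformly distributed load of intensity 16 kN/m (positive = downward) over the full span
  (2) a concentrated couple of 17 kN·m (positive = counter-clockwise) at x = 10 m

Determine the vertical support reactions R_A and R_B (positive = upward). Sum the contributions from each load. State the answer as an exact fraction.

Load 1 — uniform load w=16 kN/m over full span:
  R_A = wL/2 = 16·20/2 = 160 kN
  R_B = wL/2 = 16·20/2 = 160 kN
Load 2 — applied couple M₀=17 kN·m at a=10 m (b=L-a=10):
  R_A = M₀/L = 17/20 kN
  R_B = -M₀/L = -17/20 kN
Superposition: R_A = 3217/20 kN, R_B = 3183/20 kN

R_A = 3217/20 kN, R_B = 3183/20 kN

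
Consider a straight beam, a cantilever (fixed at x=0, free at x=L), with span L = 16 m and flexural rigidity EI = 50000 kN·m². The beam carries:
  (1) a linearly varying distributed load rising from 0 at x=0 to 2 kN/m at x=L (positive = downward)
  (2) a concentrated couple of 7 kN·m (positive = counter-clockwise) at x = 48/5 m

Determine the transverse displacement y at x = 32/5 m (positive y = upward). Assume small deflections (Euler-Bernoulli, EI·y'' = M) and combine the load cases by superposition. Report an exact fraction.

Load 1 — triangular load w₀=2 kN/m (0→w₀ over full span):
  y_1 = (w₀Lx³/12-w₀L²x²/6-w₀x⁵/(120L))/EI = (2·16·(32/5)³/12-2·16²·(32/5)²/6-2·(32/5)⁵/(120·16))/50000 = -8224768/146484375 m
Load 2 — applied couple M₀=7 kN·m at a=48/5 m (b=L-a=32/5):
  y_2 = M₀x²/(2EI)  [x≤a] = 7·(32/5)²/(2·50000) = 224/78125 m
Superposition: y = Σ y_i = -7804768/146484375 m ≈ -0.053281 m

y(32/5) = -7804768/146484375 m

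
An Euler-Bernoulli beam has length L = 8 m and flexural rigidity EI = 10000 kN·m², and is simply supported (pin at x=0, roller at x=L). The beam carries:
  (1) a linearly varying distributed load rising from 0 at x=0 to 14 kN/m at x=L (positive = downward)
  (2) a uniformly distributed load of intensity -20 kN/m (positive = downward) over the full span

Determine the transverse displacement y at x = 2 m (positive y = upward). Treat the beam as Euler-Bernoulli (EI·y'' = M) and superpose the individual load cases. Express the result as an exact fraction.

y(2) = 1517/30000 m

Load 1 — triangular load w₀=14 kN/m (0→w₀ over full span):
  y_1 = -w₀x(7L⁴-10L²x²+3x⁴)/(360LEI) = -14·2·(7·8⁴-10·8²·2²+3·2⁴)/(360·8·10000) = -763/30000 m
Load 2 — uniform load w=-20 kN/m over full span:
  y_2 = -wx(L³-2Lx²+x³)/(24EI) = -(-20)·2·(8³-2·8·2²+2³)/(24·10000) = 19/250 m
Superposition: y = Σ y_i = 1517/30000 m ≈ 0.050567 m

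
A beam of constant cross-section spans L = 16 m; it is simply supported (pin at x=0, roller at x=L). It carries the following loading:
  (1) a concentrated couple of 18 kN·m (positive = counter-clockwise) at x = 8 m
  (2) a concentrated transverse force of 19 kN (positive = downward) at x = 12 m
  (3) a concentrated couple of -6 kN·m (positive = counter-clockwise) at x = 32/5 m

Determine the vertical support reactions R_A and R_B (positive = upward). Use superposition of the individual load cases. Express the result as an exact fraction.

R_A = 11/2 kN, R_B = 27/2 kN

Load 1 — applied couple M₀=18 kN·m at a=8 m (b=L-a=8):
  R_A = M₀/L = 18/16 = 9/8 kN
  R_B = -M₀/L = -18/16 = -9/8 kN
Load 2 — point force P=19 kN at a=12 m (b=L-a=4):
  R_A = Pb/L = 19·4/16 = 19/4 kN
  R_B = Pa/L = 19·12/16 = 57/4 kN
Load 3 — applied couple M₀=-6 kN·m at a=32/5 m (b=L-a=48/5):
  R_A = M₀/L = (-6)/16 = -3/8 kN
  R_B = -M₀/L = -(-6)/16 = 3/8 kN
Superposition: R_A = 11/2 kN, R_B = 27/2 kN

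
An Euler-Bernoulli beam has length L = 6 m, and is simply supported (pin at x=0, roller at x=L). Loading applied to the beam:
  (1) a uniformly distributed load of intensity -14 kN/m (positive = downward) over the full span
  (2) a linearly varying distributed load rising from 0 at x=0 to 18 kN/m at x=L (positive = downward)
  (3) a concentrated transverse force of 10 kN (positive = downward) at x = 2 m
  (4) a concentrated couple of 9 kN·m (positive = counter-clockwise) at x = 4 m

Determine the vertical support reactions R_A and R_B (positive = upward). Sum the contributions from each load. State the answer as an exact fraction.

R_A = -95/6 kN, R_B = -25/6 kN

Load 1 — uniform load w=-14 kN/m over full span:
  R_A = wL/2 = (-14)·6/2 = -42 kN
  R_B = wL/2 = (-14)·6/2 = -42 kN
Load 2 — triangular load w₀=18 kN/m (0→w₀ over full span):
  R_A = w₀L/6 = 18·6/6 = 18 kN
  R_B = w₀L/3 = 18·6/3 = 36 kN
Load 3 — point force P=10 kN at a=2 m (b=L-a=4):
  R_A = Pb/L = 10·4/6 = 20/3 kN
  R_B = Pa/L = 10·2/6 = 10/3 kN
Load 4 — applied couple M₀=9 kN·m at a=4 m (b=L-a=2):
  R_A = M₀/L = 9/6 = 3/2 kN
  R_B = -M₀/L = -9/6 = -3/2 kN
Superposition: R_A = -95/6 kN, R_B = -25/6 kN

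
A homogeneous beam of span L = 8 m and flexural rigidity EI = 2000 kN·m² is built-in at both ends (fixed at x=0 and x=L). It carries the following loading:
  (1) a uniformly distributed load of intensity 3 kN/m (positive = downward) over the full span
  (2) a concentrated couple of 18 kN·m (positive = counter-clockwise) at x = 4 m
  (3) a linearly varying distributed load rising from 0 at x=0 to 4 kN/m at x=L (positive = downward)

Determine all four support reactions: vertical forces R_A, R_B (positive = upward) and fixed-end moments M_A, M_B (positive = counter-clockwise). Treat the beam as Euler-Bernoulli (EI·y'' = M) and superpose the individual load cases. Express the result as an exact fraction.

Load 1 — uniform load w=3 kN/m over full span:
  R_A = wL/2 = 3·8/2 = 12 kN
  M_A = wL²/12 = 3·8²/12 = 16 kN·m
  R_B = wL/2 = 3·8/2 = 12 kN
  M_B = -wL²/12 = -3·8²/12 = -16 kN·m
Load 2 — applied couple M₀=18 kN·m at a=4 m (b=L-a=4):
  R_A = 6M₀ab/L³ = 6·18·4·4/8³ = 27/8 kN
  M_A = M₀b(2a-b)/L² = 18·4·(2·4-4)/8² = 9/2 kN·m
  R_B = -6M₀ab/L³ = -6·18·4·4/8³ = -27/8 kN
  M_B = M₀a(2b-a)/L² = 18·4·(2·4-4)/8² = 9/2 kN·m
Load 3 — triangular load w₀=4 kN/m (0→w₀ over full span):
  R_A = 3w₀L/20 = 3·4·8/20 = 24/5 kN
  M_A = w₀L²/30 = 4·8²/30 = 128/15 kN·m
  R_B = 7w₀L/20 = 7·4·8/20 = 56/5 kN
  M_B = -w₀L²/20 = -4·8²/20 = -64/5 kN·m
Superposition: R_A = 807/40 kN, M_A = 871/30 kN·m, R_B = 793/40 kN, M_B = -243/10 kN·m

R_A = 807/40 kN, M_A = 871/30 kN·m, R_B = 793/40 kN, M_B = -243/10 kN·m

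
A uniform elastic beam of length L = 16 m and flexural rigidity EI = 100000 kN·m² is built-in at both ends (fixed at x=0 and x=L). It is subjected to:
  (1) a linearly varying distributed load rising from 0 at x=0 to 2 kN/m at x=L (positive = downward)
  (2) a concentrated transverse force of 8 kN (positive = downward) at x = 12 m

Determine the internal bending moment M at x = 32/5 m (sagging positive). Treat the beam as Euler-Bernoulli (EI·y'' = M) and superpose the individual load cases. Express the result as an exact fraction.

M(32/5) = 1274/125 kN·m

Load 1 — triangular load w₀=2 kN/m (0→w₀ over full span):
  M_1 = 3w₀Lx/20 - w₀L²/30 - w₀x³/(6L) = 3·2·16·(32/5)/20 - 2·16²/30 - 2·(32/5)³/(6·16) = 1024/125 kN·m
Load 2 — point force P=8 kN at a=12 m (b=L-a=4):
  M_2 = Pb²(3a+b)x/L³ - Pab²/L²  [x≤a] = 8·4²·(3·12+4)·(32/5)/16³ - 8·12·4²/16² = 2 kN·m
Superposition: M = Σ M_i = 1274/125 kN·m ≈ 10.192000 kN·m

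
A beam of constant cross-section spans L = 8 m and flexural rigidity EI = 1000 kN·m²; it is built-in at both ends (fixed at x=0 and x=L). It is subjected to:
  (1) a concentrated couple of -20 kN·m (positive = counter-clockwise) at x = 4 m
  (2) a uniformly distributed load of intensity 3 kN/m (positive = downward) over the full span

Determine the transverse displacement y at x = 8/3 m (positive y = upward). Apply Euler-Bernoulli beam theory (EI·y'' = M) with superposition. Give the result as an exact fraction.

Load 1 — applied couple M₀=-20 kN·m at a=4 m (b=L-a=4):
  y_1 = (R_Ax³/6 - M_Ax²/2)/EI  [x≤a] with R_A=-15/4, M_A=-5 = ((-15/4)·(8/3)³/6 - (-5)·(8/3)²/2)/1000 = 4/675 m
Load 2 — uniform load w=3 kN/m over full span:
  y_2 = -wx²(L-x)²/(24EI) = -3·(8/3)²·(8-(8/3))²/(24·1000) = -256/10125 m
Superposition: y = Σ y_i = -196/10125 m ≈ -0.019358 m

y(8/3) = -196/10125 m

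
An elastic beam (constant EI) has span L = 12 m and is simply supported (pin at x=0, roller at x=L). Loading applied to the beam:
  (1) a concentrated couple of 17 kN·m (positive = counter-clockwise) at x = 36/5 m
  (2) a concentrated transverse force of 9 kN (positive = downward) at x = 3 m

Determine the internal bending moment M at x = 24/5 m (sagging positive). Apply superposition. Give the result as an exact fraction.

Load 1 — applied couple M₀=17 kN·m at a=36/5 m (b=L-a=24/5):
  M_1 = M₀x/L  [x≤a] = 17·(24/5)/12 = 34/5 kN·m
Load 2 — point force P=9 kN at a=3 m (b=L-a=9):
  M_2 = Pa(L-x)/L  [x>a] = 9·3·(12-(24/5))/12 = 81/5 kN·m
Superposition: M = Σ M_i = 23 kN·m ≈ 23.000000 kN·m

M(24/5) = 23 kN·m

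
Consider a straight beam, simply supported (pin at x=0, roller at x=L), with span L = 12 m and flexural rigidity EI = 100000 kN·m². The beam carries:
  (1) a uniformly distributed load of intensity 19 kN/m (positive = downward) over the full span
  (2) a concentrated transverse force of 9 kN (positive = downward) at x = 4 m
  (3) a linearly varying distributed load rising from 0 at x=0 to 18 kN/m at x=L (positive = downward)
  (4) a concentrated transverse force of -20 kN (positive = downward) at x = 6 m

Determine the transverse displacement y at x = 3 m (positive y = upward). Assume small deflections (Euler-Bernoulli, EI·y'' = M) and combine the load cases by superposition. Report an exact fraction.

y(3) = -80457/1600000 m

Load 1 — uniform load w=19 kN/m over full span:
  y_1 = -wx(L³-2Lx²+x³)/(24EI) = -19·3·(12³-2·12·3²+3³)/(24·100000) = -29241/800000 m
Load 2 — point force P=9 kN at a=4 m (b=L-a=8):
  y_2 = -Pbx(L²-b²-x²)/(6LEI)  [x≤a] = -9·8·3·(12²-8²-3²)/(6·12·100000) = -213/100000 m
Load 3 — triangular load w₀=18 kN/m (0→w₀ over full span):
  y_3 = -w₀x(7L⁴-10L²x²+3x⁴)/(360LEI) = -18·3·(7·12⁴-10·12²·3²+3·3⁴)/(360·12·100000) = -26487/1600000 m
Load 4 — point force P=-20 kN at a=6 m (b=L-a=6):
  y_4 = -Pbx(L²-b²-x²)/(6LEI)  [x≤a] = -(-20)·6·3·(12²-6²-3²)/(6·12·100000) = 99/20000 m
Superposition: y = Σ y_i = -80457/1600000 m ≈ -0.050286 m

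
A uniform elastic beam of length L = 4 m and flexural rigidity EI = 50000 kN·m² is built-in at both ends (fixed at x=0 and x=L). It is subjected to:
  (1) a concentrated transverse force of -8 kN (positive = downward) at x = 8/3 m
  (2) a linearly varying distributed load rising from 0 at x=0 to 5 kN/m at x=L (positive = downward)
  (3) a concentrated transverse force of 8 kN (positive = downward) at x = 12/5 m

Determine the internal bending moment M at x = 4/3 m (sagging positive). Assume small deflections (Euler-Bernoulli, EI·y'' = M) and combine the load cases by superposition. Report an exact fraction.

M(4/3) = 1268/1125 kN·m

Load 1 — point force P=-8 kN at a=8/3 m (b=L-a=4/3):
  M_1 = Pb²(3a+b)x/L³ - Pab²/L²  [x≤a] = (-8)·(4/3)²·(3·(8/3)+(4/3))·(4/3)/4³ - (-8)·(8/3)·(4/3)²/4² = -32/81 kN·m
Load 2 — triangular load w₀=5 kN/m (0→w₀ over full span):
  M_2 = 3w₀Lx/20 - w₀L²/30 - w₀x³/(6L) = 3·5·4·(4/3)/20 - 5·4²/30 - 5·(4/3)³/(6·4) = 68/81 kN·m
Load 3 — point force P=8 kN at a=12/5 m (b=L-a=8/5):
  M_3 = Pb²(3a+b)x/L³ - Pab²/L²  [x≤a] = 8·(8/5)²·(3·(12/5)+(8/5))·(4/3)/4³ - 8·(12/5)·(8/5)²/4² = 256/375 kN·m
Superposition: M = Σ M_i = 1268/1125 kN·m ≈ 1.127111 kN·m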